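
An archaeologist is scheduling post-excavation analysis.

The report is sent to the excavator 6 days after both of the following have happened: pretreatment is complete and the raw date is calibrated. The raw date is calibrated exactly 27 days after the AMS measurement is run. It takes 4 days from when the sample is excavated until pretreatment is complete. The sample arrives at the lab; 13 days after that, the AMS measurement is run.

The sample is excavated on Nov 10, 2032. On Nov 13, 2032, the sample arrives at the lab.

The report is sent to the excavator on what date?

Dec 29, 2032

The sample is excavated: Nov 10, 2032.
Pretreatment is complete: Nov 10, 2032 + 4 days = Nov 14, 2032.
The sample arrives at the lab: Nov 13, 2032.
The AMS measurement is run: Nov 13, 2032 + 13 days = Nov 26, 2032.
The raw date is calibrated: Nov 26, 2032 + 27 days = Dec 23, 2032.
Both prerequisites met — pretreatment is complete (Nov 14, 2032), the raw date is calibrated (Dec 23, 2032); the later is Dec 23, 2032.
The report is sent to the excavator: Dec 23, 2032 + 6 days = Dec 29, 2032.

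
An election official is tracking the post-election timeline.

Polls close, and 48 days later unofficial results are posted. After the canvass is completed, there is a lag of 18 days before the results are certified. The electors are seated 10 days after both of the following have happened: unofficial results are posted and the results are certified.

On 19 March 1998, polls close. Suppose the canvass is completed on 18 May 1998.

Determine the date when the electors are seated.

15 June 1998

Polls close: Mar 19, 1998.
Unofficial results are posted: Mar 19, 1998 + 48 days = May 6, 1998.
The canvass is completed: May 18, 1998.
The results are certified: May 18, 1998 + 18 days = Jun 5, 1998.
Both prerequisites met — unofficial results are posted (May 6, 1998), the results are certified (Jun 5, 1998); the later is Jun 5, 1998.
The electors are seated: Jun 5, 1998 + 10 days = Jun 15, 1998.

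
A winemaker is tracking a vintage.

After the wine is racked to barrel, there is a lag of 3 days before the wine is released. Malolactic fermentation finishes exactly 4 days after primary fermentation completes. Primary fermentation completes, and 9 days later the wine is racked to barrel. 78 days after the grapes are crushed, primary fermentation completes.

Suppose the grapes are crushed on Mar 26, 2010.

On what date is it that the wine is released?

The grapes are crushed: Mar 26, 2010.
Primary fermentation completes: Mar 26, 2010 + 78 days = Jun 12, 2010.
The wine is racked to barrel: Jun 12, 2010 + 9 days = Jun 21, 2010.
The wine is released: Jun 21, 2010 + 3 days = Jun 24, 2010.

Jun 24, 2010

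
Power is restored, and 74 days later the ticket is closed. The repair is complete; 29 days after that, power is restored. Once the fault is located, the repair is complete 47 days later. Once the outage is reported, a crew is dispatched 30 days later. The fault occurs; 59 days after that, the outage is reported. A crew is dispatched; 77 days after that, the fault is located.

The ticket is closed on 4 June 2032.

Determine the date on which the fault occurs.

24 July 2031

The ticket is closed: Jun 4, 2032.
Power is restored: Jun 4, 2032 − 74 days = Mar 22, 2032.
The repair is complete: Mar 22, 2032 − 29 days = Feb 22, 2032.
The fault is located: Feb 22, 2032 − 47 days = Jan 6, 2032.
A crew is dispatched: Jan 6, 2032 − 77 days = Oct 21, 2031.
The outage is reported: Oct 21, 2031 − 30 days = Sep 21, 2031.
The fault occurs: Sep 21, 2031 − 59 days = Jul 24, 2031.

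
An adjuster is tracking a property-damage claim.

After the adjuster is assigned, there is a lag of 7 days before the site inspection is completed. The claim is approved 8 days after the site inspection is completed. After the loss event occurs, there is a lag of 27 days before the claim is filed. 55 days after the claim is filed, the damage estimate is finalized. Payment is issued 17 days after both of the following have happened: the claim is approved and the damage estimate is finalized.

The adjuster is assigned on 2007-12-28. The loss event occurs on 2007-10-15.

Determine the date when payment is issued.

The adjuster is assigned: Dec 28, 2007.
The site inspection is completed: Dec 28, 2007 + 7 days = Jan 4, 2008.
The claim is approved: Jan 4, 2008 + 8 days = Jan 12, 2008.
The loss event occurs: Oct 15, 2007.
The claim is filed: Oct 15, 2007 + 27 days = Nov 11, 2007.
The damage estimate is finalized: Nov 11, 2007 + 55 days = Jan 5, 2008.
Both prerequisites met — the claim is approved (Jan 12, 2008), the damage estimate is finalized (Jan 5, 2008); the later is Jan 12, 2008.
Payment is issued: Jan 12, 2008 + 17 days = Jan 29, 2008.

2008-01-29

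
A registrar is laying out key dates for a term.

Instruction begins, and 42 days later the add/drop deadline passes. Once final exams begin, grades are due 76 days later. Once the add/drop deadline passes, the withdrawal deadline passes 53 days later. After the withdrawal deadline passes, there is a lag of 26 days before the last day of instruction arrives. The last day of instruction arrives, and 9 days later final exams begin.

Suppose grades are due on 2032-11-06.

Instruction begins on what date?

2032-04-14

Grades are due: Nov 6, 2032.
Final exams begin: Nov 6, 2032 − 76 days = Aug 22, 2032.
The last day of instruction arrives: Aug 22, 2032 − 9 days = Aug 13, 2032.
The withdrawal deadline passes: Aug 13, 2032 − 26 days = Jul 18, 2032.
The add/drop deadline passes: Jul 18, 2032 − 53 days = May 26, 2032.
Instruction begins: May 26, 2032 − 42 days = Apr 14, 2032.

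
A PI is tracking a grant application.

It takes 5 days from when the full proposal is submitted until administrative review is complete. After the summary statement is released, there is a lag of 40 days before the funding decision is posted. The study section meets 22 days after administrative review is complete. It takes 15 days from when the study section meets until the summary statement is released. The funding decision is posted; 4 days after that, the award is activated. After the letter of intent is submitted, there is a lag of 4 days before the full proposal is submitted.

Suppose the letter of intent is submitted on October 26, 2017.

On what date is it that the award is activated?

January 24, 2018

The letter of intent is submitted: Oct 26, 2017.
The full proposal is submitted: Oct 26, 2017 + 4 days = Oct 30, 2017.
Administrative review is complete: Oct 30, 2017 + 5 days = Nov 4, 2017.
The study section meets: Nov 4, 2017 + 22 days = Nov 26, 2017.
The summary statement is released: Nov 26, 2017 + 15 days = Dec 11, 2017.
The funding decision is posted: Dec 11, 2017 + 40 days = Jan 20, 2018.
The award is activated: Jan 20, 2018 + 4 days = Jan 24, 2018.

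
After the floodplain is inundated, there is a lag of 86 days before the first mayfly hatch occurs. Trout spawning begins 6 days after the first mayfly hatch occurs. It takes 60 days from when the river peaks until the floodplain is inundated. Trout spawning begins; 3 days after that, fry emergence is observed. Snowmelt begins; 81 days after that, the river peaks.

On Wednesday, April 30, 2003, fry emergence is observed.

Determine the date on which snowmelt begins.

Friday, September 6, 2002

Fry emergence is observed: Apr 30, 2003.
Trout spawning begins: Apr 30, 2003 − 3 days = Apr 27, 2003.
The first mayfly hatch occurs: Apr 27, 2003 − 6 days = Apr 21, 2003.
The floodplain is inundated: Apr 21, 2003 − 86 days = Jan 25, 2003.
The river peaks: Jan 25, 2003 − 60 days = Nov 26, 2002.
Snowmelt begins: Nov 26, 2002 − 81 days = Sep 6, 2002.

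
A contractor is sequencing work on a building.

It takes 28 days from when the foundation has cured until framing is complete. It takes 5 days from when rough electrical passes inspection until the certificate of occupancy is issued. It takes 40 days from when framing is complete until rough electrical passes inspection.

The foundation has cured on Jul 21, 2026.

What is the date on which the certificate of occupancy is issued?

Oct 2, 2026

The foundation has cured: Jul 21, 2026.
Framing is complete: Jul 21, 2026 + 28 days = Aug 18, 2026.
Rough electrical passes inspection: Aug 18, 2026 + 40 days = Sep 27, 2026.
The certificate of occupancy is issued: Sep 27, 2026 + 5 days = Oct 2, 2026.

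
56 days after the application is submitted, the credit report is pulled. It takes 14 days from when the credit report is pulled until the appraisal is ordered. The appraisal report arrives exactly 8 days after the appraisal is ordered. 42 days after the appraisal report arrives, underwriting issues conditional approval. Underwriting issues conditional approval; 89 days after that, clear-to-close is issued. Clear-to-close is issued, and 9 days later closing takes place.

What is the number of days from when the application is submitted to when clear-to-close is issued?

209 days

Causal path: the application is submitted → the credit report is pulled → the appraisal is ordered → the appraisal report arrives → underwriting issues conditional approval → clear-to-close is issued.
Total delay along the path: 56 + 14 + 8 + 42 + 89 = 209 days.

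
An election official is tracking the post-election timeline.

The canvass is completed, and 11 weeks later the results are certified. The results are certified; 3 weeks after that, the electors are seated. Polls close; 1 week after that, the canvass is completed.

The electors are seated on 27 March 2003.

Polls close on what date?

12 December 2002

The electors are seated: Mar 27, 2003.
The results are certified: Mar 27, 2003 − 3 weeks = Mar 6, 2003.
The canvass is completed: Mar 6, 2003 − 11 weeks = Dec 19, 2002.
Polls close: Dec 19, 2002 − 1 week = Dec 12, 2002.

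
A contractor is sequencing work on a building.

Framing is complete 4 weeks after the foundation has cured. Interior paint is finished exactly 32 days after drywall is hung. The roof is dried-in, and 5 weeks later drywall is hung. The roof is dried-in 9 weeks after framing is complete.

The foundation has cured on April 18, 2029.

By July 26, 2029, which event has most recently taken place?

The foundation has cured: Apr 18, 2029.
Framing is complete: Apr 18, 2029 + 4 weeks = May 16, 2029.
The roof is dried-in: May 16, 2029 + 9 weeks = Jul 18, 2029.
Drywall is hung: Jul 18, 2029 + 5 weeks = Aug 22, 2029.
Interior paint is finished: Aug 22, 2029 + 32 days = Sep 23, 2029.
Jul 26, 2029 falls between when the roof is dried-in (Jul 18, 2029) and when drywall is hung (Aug 22, 2029).

The roof is dried-in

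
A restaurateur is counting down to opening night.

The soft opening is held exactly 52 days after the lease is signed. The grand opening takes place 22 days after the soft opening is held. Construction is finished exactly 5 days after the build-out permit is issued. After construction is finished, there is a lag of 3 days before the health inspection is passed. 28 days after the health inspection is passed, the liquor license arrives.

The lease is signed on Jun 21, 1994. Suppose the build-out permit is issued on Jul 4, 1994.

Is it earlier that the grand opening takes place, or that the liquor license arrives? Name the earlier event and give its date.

The liquor license arrives — Aug 9, 1994

The lease is signed: Jun 21, 1994.
The soft opening is held: Jun 21, 1994 + 52 days = Aug 12, 1994.
The grand opening takes place: Aug 12, 1994 + 22 days = Sep 3, 1994.
The build-out permit is issued: Jul 4, 1994.
Construction is finished: Jul 4, 1994 + 5 days = Jul 9, 1994.
The health inspection is passed: Jul 9, 1994 + 3 days = Jul 12, 1994.
The liquor license arrives: Jul 12, 1994 + 28 days = Aug 9, 1994.
Comparing: the grand opening takes place on Sep 3, 1994 vs the liquor license arrives on Aug 9, 1994. Earlier: the liquor license arrives.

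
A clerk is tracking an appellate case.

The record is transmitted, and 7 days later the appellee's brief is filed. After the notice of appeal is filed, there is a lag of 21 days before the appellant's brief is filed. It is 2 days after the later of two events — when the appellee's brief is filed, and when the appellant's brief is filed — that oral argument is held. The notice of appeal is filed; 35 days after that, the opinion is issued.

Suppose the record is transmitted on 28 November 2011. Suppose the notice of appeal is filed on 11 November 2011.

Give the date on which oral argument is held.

7 December 2011

The record is transmitted: Nov 28, 2011.
The appellee's brief is filed: Nov 28, 2011 + 7 days = Dec 5, 2011.
The notice of appeal is filed: Nov 11, 2011.
The appellant's brief is filed: Nov 11, 2011 + 21 days = Dec 2, 2011.
Both prerequisites met — the appellee's brief is filed (Dec 5, 2011), the appellant's brief is filed (Dec 2, 2011); the later is Dec 5, 2011.
Oral argument is held: Dec 5, 2011 + 2 days = Dec 7, 2011.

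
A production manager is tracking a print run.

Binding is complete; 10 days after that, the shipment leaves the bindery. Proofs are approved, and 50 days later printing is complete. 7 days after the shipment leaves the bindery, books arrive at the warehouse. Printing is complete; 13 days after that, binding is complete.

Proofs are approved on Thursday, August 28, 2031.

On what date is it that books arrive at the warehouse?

Proofs are approved: Aug 28, 2031.
Printing is complete: Aug 28, 2031 + 50 days = Oct 17, 2031.
Binding is complete: Oct 17, 2031 + 13 days = Oct 30, 2031.
The shipment leaves the bindery: Oct 30, 2031 + 10 days = Nov 9, 2031.
Books arrive at the warehouse: Nov 9, 2031 + 7 days = Nov 16, 2031.

Sunday, November 16, 2031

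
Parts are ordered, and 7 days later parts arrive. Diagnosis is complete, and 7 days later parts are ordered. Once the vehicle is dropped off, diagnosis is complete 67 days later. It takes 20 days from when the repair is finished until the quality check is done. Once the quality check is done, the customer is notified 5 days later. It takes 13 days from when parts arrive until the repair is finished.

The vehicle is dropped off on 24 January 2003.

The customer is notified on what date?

The vehicle is dropped off: Jan 24, 2003.
Diagnosis is complete: Jan 24, 2003 + 67 days = Apr 1, 2003.
Parts are ordered: Apr 1, 2003 + 7 days = Apr 8, 2003.
Parts arrive: Apr 8, 2003 + 7 days = Apr 15, 2003.
The repair is finished: Apr 15, 2003 + 13 days = Apr 28, 2003.
The quality check is done: Apr 28, 2003 + 20 days = May 18, 2003.
The customer is notified: May 18, 2003 + 5 days = May 23, 2003.

23 May 2003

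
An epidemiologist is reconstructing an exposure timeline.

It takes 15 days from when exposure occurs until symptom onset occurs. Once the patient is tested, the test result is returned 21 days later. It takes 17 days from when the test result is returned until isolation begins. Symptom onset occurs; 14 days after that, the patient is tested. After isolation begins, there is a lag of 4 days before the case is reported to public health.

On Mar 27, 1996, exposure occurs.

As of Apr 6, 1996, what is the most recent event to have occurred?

Exposure occurs

Exposure occurs: Mar 27, 1996.
Symptom onset occurs: Mar 27, 1996 + 15 days = Apr 11, 1996.
The patient is tested: Apr 11, 1996 + 14 days = Apr 25, 1996.
The test result is returned: Apr 25, 1996 + 21 days = May 16, 1996.
Isolation begins: May 16, 1996 + 17 days = Jun 2, 1996.
The case is reported to public health: Jun 2, 1996 + 4 days = Jun 6, 1996.
Apr 6, 1996 falls between when exposure occurs (Mar 27, 1996) and when symptom onset occurs (Apr 11, 1996).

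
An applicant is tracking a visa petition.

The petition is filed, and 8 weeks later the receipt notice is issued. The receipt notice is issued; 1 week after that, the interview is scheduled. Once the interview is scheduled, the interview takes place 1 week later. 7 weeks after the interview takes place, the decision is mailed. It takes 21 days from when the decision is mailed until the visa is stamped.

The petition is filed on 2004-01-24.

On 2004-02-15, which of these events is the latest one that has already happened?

The petition is filed

The petition is filed: Jan 24, 2004.
The receipt notice is issued: Jan 24, 2004 + 8 weeks = Mar 20, 2004.
The interview is scheduled: Mar 20, 2004 + 1 week = Mar 27, 2004.
The interview takes place: Mar 27, 2004 + 1 week = Apr 3, 2004.
The decision is mailed: Apr 3, 2004 + 7 weeks = May 22, 2004.
The visa is stamped: May 22, 2004 + 21 days = Jun 12, 2004.
Feb 15, 2004 falls between when the petition is filed (Jan 24, 2004) and when the receipt notice is issued (Mar 20, 2004).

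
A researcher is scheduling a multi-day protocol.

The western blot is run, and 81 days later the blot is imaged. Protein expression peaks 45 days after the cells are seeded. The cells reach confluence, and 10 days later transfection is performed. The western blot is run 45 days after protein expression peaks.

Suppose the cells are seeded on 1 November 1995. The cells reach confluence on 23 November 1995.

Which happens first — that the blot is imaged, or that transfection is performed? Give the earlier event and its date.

Transfection is performed — 3 December 1995

The cells are seeded: Nov 1, 1995.
Protein expression peaks: Nov 1, 1995 + 45 days = Dec 16, 1995.
The western blot is run: Dec 16, 1995 + 45 days = Jan 30, 1996.
The blot is imaged: Jan 30, 1996 + 81 days = Apr 20, 1996.
The cells reach confluence: Nov 23, 1995.
Transfection is performed: Nov 23, 1995 + 10 days = Dec 3, 1995.
Comparing: the blot is imaged on Apr 20, 1996 vs transfection is performed on Dec 3, 1995. Earlier: transfection is performed.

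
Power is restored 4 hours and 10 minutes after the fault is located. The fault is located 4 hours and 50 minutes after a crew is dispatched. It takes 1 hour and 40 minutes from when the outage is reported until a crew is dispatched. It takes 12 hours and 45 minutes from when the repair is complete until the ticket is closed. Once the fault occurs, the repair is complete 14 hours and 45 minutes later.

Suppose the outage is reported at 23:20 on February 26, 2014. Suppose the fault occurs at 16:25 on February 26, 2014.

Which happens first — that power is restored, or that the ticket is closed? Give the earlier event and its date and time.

Power is restored — 10:00 on February 27, 2014

The outage is reported: 23:20 Feb 26, 2014.
A crew is dispatched: 23:20 Feb 26, 2014 + 1h40m = 01:00 Feb 27, 2014.
The fault is located: 01:00 Feb 27, 2014 + 4h50m = 05:50 Feb 27, 2014.
Power is restored: 05:50 Feb 27, 2014 + 4h10m = 10:00 Feb 27, 2014.
The fault occurs: 16:25 Feb 26, 2014.
The repair is complete: 16:25 Feb 26, 2014 + 14h45m = 07:10 Feb 27, 2014.
The ticket is closed: 07:10 Feb 27, 2014 + 12h45m = 19:55 Feb 27, 2014.
Comparing: power is restored at 10:00 Feb 27, 2014 vs the ticket is closed at 19:55 Feb 27, 2014. Earlier: power is restored.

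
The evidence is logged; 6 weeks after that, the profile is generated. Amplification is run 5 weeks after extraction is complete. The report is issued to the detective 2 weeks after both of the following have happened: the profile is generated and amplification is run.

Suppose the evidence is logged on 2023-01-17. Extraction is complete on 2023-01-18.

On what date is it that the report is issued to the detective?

2023-03-14

The evidence is logged: Jan 17, 2023.
The profile is generated: Jan 17, 2023 + 6 weeks = Feb 28, 2023.
Extraction is complete: Jan 18, 2023.
Amplification is run: Jan 18, 2023 + 5 weeks = Feb 22, 2023.
Both prerequisites met — the profile is generated (Feb 28, 2023), amplification is run (Feb 22, 2023); the later is Feb 28, 2023.
The report is issued to the detective: Feb 28, 2023 + 2 weeks = Mar 14, 2023.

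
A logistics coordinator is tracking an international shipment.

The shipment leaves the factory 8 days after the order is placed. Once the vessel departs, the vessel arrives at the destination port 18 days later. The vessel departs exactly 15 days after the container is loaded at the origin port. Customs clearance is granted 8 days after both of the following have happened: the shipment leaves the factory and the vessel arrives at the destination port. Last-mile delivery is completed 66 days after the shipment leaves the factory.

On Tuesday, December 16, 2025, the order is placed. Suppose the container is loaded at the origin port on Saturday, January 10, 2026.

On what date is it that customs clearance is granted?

Friday, February 20, 2026

The order is placed: Dec 16, 2025.
The shipment leaves the factory: Dec 16, 2025 + 8 days = Dec 24, 2025.
The container is loaded at the origin port: Jan 10, 2026.
The vessel departs: Jan 10, 2026 + 15 days = Jan 25, 2026.
The vessel arrives at the destination port: Jan 25, 2026 + 18 days = Feb 12, 2026.
Both prerequisites met — the shipment leaves the factory (Dec 24, 2025), the vessel arrives at the destination port (Feb 12, 2026); the later is Feb 12, 2026.
Customs clearance is granted: Feb 12, 2026 + 8 days = Feb 20, 2026.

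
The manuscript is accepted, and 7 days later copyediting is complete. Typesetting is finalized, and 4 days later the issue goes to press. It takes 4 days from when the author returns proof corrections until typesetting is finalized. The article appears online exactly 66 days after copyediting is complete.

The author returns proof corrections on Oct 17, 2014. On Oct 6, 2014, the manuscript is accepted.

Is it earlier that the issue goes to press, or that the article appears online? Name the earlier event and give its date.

The author returns proof corrections: Oct 17, 2014.
Typesetting is finalized: Oct 17, 2014 + 4 days = Oct 21, 2014.
The issue goes to press: Oct 21, 2014 + 4 days = Oct 25, 2014.
The manuscript is accepted: Oct 6, 2014.
Copyediting is complete: Oct 6, 2014 + 7 days = Oct 13, 2014.
The article appears online: Oct 13, 2014 + 66 days = Dec 18, 2014.
Comparing: the issue goes to press on Oct 25, 2014 vs the article appears online on Dec 18, 2014. Earlier: the issue goes to press.

The issue goes to press — Oct 25, 2014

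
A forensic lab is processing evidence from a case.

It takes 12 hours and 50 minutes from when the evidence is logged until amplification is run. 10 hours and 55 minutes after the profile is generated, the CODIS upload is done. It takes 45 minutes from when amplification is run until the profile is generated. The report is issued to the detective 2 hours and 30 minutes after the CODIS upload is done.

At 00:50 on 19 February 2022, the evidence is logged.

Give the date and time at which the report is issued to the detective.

The evidence is logged: 00:50 Feb 19, 2022.
Amplification is run: 00:50 Feb 19, 2022 + 12h50m = 13:40 Feb 19, 2022.
The profile is generated: 13:40 Feb 19, 2022 + 45m = 14:25 Feb 19, 2022.
The CODIS upload is done: 14:25 Feb 19, 2022 + 10h55m = 01:20 Feb 20, 2022.
The report is issued to the detective: 01:20 Feb 20, 2022 + 2h30m = 03:50 Feb 20, 2022.

03:50 on 20 February 2022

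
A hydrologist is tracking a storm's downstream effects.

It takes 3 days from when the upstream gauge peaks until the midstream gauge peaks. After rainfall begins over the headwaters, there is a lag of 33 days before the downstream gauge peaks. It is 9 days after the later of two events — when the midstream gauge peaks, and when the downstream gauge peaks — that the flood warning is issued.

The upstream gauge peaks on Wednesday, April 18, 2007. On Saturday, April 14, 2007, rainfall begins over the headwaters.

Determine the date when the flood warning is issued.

Saturday, May 26, 2007

The upstream gauge peaks: Apr 18, 2007.
The midstream gauge peaks: Apr 18, 2007 + 3 days = Apr 21, 2007.
Rainfall begins over the headwaters: Apr 14, 2007.
The downstream gauge peaks: Apr 14, 2007 + 33 days = May 17, 2007.
Both prerequisites met — the midstream gauge peaks (Apr 21, 2007), the downstream gauge peaks (May 17, 2007); the later is May 17, 2007.
The flood warning is issued: May 17, 2007 + 9 days = May 26, 2007.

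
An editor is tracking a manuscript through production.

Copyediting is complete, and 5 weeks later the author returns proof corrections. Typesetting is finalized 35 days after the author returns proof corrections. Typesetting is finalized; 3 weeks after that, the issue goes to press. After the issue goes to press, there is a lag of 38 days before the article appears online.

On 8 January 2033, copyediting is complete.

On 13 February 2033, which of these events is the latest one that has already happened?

The author returns proof corrections

Copyediting is complete: Jan 8, 2033.
The author returns proof corrections: Jan 8, 2033 + 5 weeks = Feb 12, 2033.
Typesetting is finalized: Feb 12, 2033 + 35 days = Mar 19, 2033.
The issue goes to press: Mar 19, 2033 + 3 weeks = Apr 9, 2033.
The article appears online: Apr 9, 2033 + 38 days = May 17, 2033.
Feb 13, 2033 falls between when the author returns proof corrections (Feb 12, 2033) and when typesetting is finalized (Mar 19, 2033).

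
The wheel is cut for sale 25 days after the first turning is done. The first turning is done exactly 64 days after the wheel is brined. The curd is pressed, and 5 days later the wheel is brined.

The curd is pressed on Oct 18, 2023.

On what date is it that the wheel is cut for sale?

Jan 20, 2024

The curd is pressed: Oct 18, 2023.
The wheel is brined: Oct 18, 2023 + 5 days = Oct 23, 2023.
The first turning is done: Oct 23, 2023 + 64 days = Dec 26, 2023.
The wheel is cut for sale: Dec 26, 2023 + 25 days = Jan 20, 2024.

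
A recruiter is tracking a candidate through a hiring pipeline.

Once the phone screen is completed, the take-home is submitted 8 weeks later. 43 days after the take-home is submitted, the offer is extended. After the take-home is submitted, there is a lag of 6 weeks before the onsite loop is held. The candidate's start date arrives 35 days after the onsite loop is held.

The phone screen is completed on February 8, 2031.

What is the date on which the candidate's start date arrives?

June 21, 2031

The phone screen is completed: Feb 8, 2031.
The take-home is submitted: Feb 8, 2031 + 8 weeks = Apr 5, 2031.
The onsite loop is held: Apr 5, 2031 + 6 weeks = May 17, 2031.
The candidate's start date arrives: May 17, 2031 + 35 days = Jun 21, 2031.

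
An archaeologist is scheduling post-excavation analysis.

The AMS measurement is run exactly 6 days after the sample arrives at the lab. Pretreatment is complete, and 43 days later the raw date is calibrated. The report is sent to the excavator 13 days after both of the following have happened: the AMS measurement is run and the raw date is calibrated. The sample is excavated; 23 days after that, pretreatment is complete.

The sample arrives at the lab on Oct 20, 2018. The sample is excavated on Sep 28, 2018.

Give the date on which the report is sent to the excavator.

The sample arrives at the lab: Oct 20, 2018.
The AMS measurement is run: Oct 20, 2018 + 6 days = Oct 26, 2018.
The sample is excavated: Sep 28, 2018.
Pretreatment is complete: Sep 28, 2018 + 23 days = Oct 21, 2018.
The raw date is calibrated: Oct 21, 2018 + 43 days = Dec 3, 2018.
Both prerequisites met — the AMS measurement is run (Oct 26, 2018), the raw date is calibrated (Dec 3, 2018); the later is Dec 3, 2018.
The report is sent to the excavator: Dec 3, 2018 + 13 days = Dec 16, 2018.

Dec 16, 2018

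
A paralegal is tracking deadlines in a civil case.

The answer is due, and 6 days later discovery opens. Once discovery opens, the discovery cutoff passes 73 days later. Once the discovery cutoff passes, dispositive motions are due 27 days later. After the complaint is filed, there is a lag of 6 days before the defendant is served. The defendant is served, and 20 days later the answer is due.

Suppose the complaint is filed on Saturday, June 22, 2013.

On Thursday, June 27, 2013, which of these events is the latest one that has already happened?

The complaint is filed

The complaint is filed: Jun 22, 2013.
The defendant is served: Jun 22, 2013 + 6 days = Jun 28, 2013.
The answer is due: Jun 28, 2013 + 20 days = Jul 18, 2013.
Discovery opens: Jul 18, 2013 + 6 days = Jul 24, 2013.
The discovery cutoff passes: Jul 24, 2013 + 73 days = Oct 5, 2013.
Dispositive motions are due: Oct 5, 2013 + 27 days = Nov 1, 2013.
Jun 27, 2013 falls between when the complaint is filed (Jun 22, 2013) and when the defendant is served (Jun 28, 2013).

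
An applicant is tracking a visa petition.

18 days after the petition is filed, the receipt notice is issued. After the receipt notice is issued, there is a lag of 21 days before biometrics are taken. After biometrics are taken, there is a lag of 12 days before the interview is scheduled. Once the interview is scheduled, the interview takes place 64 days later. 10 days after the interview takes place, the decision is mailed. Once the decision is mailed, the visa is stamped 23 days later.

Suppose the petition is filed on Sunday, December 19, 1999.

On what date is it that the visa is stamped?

Monday, May 15, 2000

The petition is filed: Dec 19, 1999.
The receipt notice is issued: Dec 19, 1999 + 18 days = Jan 6, 2000.
Biometrics are taken: Jan 6, 2000 + 21 days = Jan 27, 2000.
The interview is scheduled: Jan 27, 2000 + 12 days = Feb 8, 2000.
The interview takes place: Feb 8, 2000 + 64 days = Apr 12, 2000.
The decision is mailed: Apr 12, 2000 + 10 days = Apr 22, 2000.
The visa is stamped: Apr 22, 2000 + 23 days = May 15, 2000.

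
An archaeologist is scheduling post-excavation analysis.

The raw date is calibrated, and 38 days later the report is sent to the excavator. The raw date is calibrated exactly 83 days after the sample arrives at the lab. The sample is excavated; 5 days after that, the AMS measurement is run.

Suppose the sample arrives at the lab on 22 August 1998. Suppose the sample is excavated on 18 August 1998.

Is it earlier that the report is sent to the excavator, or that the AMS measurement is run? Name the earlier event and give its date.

The sample arrives at the lab: Aug 22, 1998.
The raw date is calibrated: Aug 22, 1998 + 83 days = Nov 13, 1998.
The report is sent to the excavator: Nov 13, 1998 + 38 days = Dec 21, 1998.
The sample is excavated: Aug 18, 1998.
The AMS measurement is run: Aug 18, 1998 + 5 days = Aug 23, 1998.
Comparing: the report is sent to the excavator on Dec 21, 1998 vs the AMS measurement is run on Aug 23, 1998. Earlier: the AMS measurement is run.

The AMS measurement is run — 23 August 1998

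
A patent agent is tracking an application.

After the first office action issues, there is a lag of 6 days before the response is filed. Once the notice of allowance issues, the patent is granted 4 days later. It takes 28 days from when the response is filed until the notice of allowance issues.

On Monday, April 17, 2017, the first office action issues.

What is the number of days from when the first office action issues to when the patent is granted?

Causal path: the first office action issues → the response is filed → the notice of allowance issues → the patent is granted.
Total delay along the path: 6 + 28 + 4 = 38 days.

38 days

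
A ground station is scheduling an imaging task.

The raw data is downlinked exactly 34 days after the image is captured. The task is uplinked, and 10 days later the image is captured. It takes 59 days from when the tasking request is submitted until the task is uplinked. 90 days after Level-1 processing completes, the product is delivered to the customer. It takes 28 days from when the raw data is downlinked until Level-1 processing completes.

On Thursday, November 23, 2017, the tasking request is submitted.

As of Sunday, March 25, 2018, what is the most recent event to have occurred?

The tasking request is submitted: Nov 23, 2017.
The task is uplinked: Nov 23, 2017 + 59 days = Jan 21, 2018.
The image is captured: Jan 21, 2018 + 10 days = Jan 31, 2018.
The raw data is downlinked: Jan 31, 2018 + 34 days = Mar 6, 2018.
Level-1 processing completes: Mar 6, 2018 + 28 days = Apr 3, 2018.
The product is delivered to the customer: Apr 3, 2018 + 90 days = Jul 2, 2018.
Mar 25, 2018 falls between when the raw data is downlinked (Mar 6, 2018) and when Level-1 processing completes (Apr 3, 2018).

The raw data is downlinked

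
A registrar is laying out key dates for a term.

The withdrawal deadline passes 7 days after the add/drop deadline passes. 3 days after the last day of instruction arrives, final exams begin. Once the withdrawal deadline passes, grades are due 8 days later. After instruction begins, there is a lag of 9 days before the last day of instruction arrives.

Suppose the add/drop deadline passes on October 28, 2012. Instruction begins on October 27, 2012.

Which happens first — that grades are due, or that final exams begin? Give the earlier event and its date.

The add/drop deadline passes: Oct 28, 2012.
The withdrawal deadline passes: Oct 28, 2012 + 7 days = Nov 4, 2012.
Grades are due: Nov 4, 2012 + 8 days = Nov 12, 2012.
Instruction begins: Oct 27, 2012.
The last day of instruction arrives: Oct 27, 2012 + 9 days = Nov 5, 2012.
Final exams begin: Nov 5, 2012 + 3 days = Nov 8, 2012.
Comparing: grades are due on Nov 12, 2012 vs final exams begin on Nov 8, 2012. Earlier: final exams begin.

Final exams begin — November 8, 2012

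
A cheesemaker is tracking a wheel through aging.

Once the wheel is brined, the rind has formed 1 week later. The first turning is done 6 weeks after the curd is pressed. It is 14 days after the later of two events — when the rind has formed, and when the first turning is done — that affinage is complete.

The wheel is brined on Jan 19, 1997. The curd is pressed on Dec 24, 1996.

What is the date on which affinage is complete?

The wheel is brined: Jan 19, 1997.
The rind has formed: Jan 19, 1997 + 1 week = Jan 26, 1997.
The curd is pressed: Dec 24, 1996.
The first turning is done: Dec 24, 1996 + 6 weeks = Feb 4, 1997.
Both prerequisites met — the rind has formed (Jan 26, 1997), the first turning is done (Feb 4, 1997); the later is Feb 4, 1997.
Affinage is complete: Feb 4, 1997 + 14 days = Feb 18, 1997.

Feb 18, 1997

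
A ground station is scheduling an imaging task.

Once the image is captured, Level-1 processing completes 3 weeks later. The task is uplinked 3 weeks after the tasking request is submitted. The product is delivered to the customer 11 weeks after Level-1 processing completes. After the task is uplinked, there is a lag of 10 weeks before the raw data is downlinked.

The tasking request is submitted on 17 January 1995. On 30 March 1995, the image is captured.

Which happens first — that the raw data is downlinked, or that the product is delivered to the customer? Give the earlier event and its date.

The tasking request is submitted: Jan 17, 1995.
The task is uplinked: Jan 17, 1995 + 3 weeks = Feb 7, 1995.
The raw data is downlinked: Feb 7, 1995 + 10 weeks = Apr 18, 1995.
The image is captured: Mar 30, 1995.
Level-1 processing completes: Mar 30, 1995 + 3 weeks = Apr 20, 1995.
The product is delivered to the customer: Apr 20, 1995 + 11 weeks = Jul 6, 1995.
Comparing: the raw data is downlinked on Apr 18, 1995 vs the product is delivered to the customer on Jul 6, 1995. Earlier: the raw data is downlinked.

The raw data is downlinked — 18 April 1995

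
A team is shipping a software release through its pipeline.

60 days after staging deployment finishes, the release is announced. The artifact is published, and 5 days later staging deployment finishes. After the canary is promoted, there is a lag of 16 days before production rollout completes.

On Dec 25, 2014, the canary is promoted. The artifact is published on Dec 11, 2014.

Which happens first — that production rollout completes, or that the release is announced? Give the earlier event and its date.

The canary is promoted: Dec 25, 2014.
Production rollout completes: Dec 25, 2014 + 16 days = Jan 10, 2015.
The artifact is published: Dec 11, 2014.
Staging deployment finishes: Dec 11, 2014 + 5 days = Dec 16, 2014.
The release is announced: Dec 16, 2014 + 60 days = Feb 14, 2015.
Comparing: production rollout completes on Jan 10, 2015 vs the release is announced on Feb 14, 2015. Earlier: production rollout completes.

Production rollout completes — Jan 10, 2015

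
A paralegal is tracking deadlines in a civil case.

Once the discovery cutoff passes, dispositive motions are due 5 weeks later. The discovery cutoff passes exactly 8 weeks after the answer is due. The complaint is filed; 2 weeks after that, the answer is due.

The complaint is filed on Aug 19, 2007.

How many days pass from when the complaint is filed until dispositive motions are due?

105 days

Causal path: the complaint is filed → the answer is due → the discovery cutoff passes → dispositive motions are due.
Total delay along the path: 2 + 8 + 5 weeks = 15 weeks = 105 days.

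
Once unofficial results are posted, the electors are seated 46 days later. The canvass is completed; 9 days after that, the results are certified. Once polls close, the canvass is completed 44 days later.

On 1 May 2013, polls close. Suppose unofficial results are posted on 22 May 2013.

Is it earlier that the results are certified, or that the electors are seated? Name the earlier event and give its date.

The results are certified — 23 June 2013

Polls close: May 1, 2013.
The canvass is completed: May 1, 2013 + 44 days = Jun 14, 2013.
The results are certified: Jun 14, 2013 + 9 days = Jun 23, 2013.
Unofficial results are posted: May 22, 2013.
The electors are seated: May 22, 2013 + 46 days = Jul 7, 2013.
Comparing: the results are certified on Jun 23, 2013 vs the electors are seated on Jul 7, 2013. Earlier: the results are certified.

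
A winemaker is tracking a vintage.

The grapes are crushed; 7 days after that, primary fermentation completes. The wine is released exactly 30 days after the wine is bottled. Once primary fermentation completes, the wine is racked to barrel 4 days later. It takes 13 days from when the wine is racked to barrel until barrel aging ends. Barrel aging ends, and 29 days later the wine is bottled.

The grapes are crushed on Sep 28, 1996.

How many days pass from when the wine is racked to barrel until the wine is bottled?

42 days

Causal path: the wine is racked to barrel → barrel aging ends → the wine is bottled.
Total delay along the path: 13 + 29 = 42 days.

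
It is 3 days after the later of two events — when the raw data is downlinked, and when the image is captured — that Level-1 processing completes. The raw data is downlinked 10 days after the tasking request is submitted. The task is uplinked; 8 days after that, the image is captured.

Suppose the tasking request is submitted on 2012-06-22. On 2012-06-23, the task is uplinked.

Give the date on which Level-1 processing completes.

2012-07-05

The tasking request is submitted: Jun 22, 2012.
The raw data is downlinked: Jun 22, 2012 + 10 days = Jul 2, 2012.
The task is uplinked: Jun 23, 2012.
The image is captured: Jun 23, 2012 + 8 days = Jul 1, 2012.
Both prerequisites met — the raw data is downlinked (Jul 2, 2012), the image is captured (Jul 1, 2012); the later is Jul 2, 2012.
Level-1 processing completes: Jul 2, 2012 + 3 days = Jul 5, 2012.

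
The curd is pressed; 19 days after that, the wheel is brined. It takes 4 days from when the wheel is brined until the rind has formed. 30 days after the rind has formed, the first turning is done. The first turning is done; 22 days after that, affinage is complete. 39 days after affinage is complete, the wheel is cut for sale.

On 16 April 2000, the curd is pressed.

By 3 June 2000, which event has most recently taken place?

The rind has formed

The curd is pressed: Apr 16, 2000.
The wheel is brined: Apr 16, 2000 + 19 days = May 5, 2000.
The rind has formed: May 5, 2000 + 4 days = May 9, 2000.
The first turning is done: May 9, 2000 + 30 days = Jun 8, 2000.
Affinage is complete: Jun 8, 2000 + 22 days = Jun 30, 2000.
The wheel is cut for sale: Jun 30, 2000 + 39 days = Aug 8, 2000.
Jun 3, 2000 falls between when the rind has formed (May 9, 2000) and when the first turning is done (Jun 8, 2000).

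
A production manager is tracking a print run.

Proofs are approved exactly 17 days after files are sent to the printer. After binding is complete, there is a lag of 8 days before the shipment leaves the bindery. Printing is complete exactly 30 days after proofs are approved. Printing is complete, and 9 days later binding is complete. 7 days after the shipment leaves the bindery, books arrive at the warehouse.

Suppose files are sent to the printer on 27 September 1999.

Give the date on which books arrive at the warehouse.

7 December 1999

Files are sent to the printer: Sep 27, 1999.
Proofs are approved: Sep 27, 1999 + 17 days = Oct 14, 1999.
Printing is complete: Oct 14, 1999 + 30 days = Nov 13, 1999.
Binding is complete: Nov 13, 1999 + 9 days = Nov 22, 1999.
The shipment leaves the bindery: Nov 22, 1999 + 8 days = Nov 30, 1999.
Books arrive at the warehouse: Nov 30, 1999 + 7 days = Dec 7, 1999.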